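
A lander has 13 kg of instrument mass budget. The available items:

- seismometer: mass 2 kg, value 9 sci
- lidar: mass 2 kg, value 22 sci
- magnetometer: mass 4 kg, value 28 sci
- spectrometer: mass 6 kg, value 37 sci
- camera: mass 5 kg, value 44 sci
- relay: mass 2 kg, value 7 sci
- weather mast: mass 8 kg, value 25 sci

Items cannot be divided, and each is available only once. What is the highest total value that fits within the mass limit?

103 sci

Check high-value combinations within 13 kg:
- seismometer+lidar+magnetometer+camera: mass 2+2+4+5=13, value 9+22+28+44=103
- lidar+spectrometer+camera: mass 2+6+5=13, value 22+37+44=103
- lidar+magnetometer+camera+relay: mass 2+4+5+2=13, value 22+28+44+7=101
- lidar+magnetometer+camera: mass 2+4+5=11, value 22+28+44=94
- seismometer+spectrometer+camera: mass 2+6+5=13, value 9+37+44=90
Best: 103 sci.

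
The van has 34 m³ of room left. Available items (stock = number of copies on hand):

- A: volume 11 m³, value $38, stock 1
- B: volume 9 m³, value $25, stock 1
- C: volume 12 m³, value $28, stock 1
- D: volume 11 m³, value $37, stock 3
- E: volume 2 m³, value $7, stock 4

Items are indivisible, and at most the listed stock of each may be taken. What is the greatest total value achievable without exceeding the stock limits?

Top feasible selections:
- 1×A + 2×D: volume 33, value 112
- 3×D: volume 33, value 111
- 1×A + 1×B + 1×D + 1×E: volume 33, value 107
Best: $112.

$112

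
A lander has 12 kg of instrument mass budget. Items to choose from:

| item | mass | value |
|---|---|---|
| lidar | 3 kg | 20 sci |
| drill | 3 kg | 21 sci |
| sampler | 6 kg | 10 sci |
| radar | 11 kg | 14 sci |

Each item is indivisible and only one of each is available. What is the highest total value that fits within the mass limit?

51 sci

Check high-value combinations within 12 kg:
- lidar+drill+sampler: mass 3+3+6=12, value 20+21+10=51
- lidar+drill: mass 3+3=6, value 20+21=41
- drill+sampler: mass 3+6=9, value 21+10=31
Best: 51 sci.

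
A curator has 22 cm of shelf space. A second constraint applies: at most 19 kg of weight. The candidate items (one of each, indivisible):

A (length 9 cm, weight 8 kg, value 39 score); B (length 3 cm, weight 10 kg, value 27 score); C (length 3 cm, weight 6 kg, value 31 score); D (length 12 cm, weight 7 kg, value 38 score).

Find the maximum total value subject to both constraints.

77 score

Feasible sets respecting both limits:
- A+D: length 21, weight 15, value 77
- A+C: length 12, weight 14, value 70
- C+D: length 15, weight 13, value 69
- A+B: length 12, weight 18, value 66
Best: 77 score.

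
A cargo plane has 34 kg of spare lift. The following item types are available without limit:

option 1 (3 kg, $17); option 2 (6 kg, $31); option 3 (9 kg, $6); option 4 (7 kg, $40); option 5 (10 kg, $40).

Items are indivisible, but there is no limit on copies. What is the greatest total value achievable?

$194

Best value-per-unit is option 4 at 40/7; filling with it alone gives 4×40 = 160.
Optimal mix: 2×option 1 + 4×option 4 → weight 34, value 194.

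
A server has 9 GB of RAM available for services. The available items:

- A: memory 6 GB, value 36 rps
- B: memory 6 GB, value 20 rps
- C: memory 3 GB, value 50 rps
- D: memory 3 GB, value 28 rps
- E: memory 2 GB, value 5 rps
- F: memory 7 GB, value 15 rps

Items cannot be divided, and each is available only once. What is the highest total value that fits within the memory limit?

This is a 0/1 knapsack; check combinations near the capacity.
- A+C: memory 6+3=9, value 36+50=86
- C+D+E: memory 3+3+2=8, value 50+28+5=83
- C+D: memory 3+3=6, value 50+28=78
Best: 86 rps.

86 rps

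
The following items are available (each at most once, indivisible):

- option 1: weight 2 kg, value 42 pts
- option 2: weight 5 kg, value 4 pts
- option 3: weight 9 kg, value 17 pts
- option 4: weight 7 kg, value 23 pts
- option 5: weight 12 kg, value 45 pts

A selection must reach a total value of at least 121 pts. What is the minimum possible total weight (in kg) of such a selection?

Subsets with value ≥ 121, sorted by total weight:
- option 1+option 3+option 4+option 5: weight 30, value 127
- option 1+option 2+option 3+option 4+option 5: weight 35, value 131
Minimum weight: 30 kg.

30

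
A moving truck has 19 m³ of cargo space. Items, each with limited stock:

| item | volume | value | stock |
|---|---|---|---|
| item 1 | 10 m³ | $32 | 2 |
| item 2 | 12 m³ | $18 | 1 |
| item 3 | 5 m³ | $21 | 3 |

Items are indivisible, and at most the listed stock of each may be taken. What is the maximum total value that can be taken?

$63

Best selections within volume 19 and stock limits:
- 3×item 3: volume 15, value 63
- 1×item 1 + 1×item 3: volume 15, value 53
Best: $63.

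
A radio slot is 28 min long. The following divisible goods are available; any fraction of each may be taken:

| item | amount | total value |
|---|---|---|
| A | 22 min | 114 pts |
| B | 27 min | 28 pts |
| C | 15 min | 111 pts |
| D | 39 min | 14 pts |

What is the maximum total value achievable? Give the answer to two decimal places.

178.36

Take in order of value per unit:
- C (111/15 per unit): all 15 → value 111, running total 111.00
- A (114/22 per unit): 13 of 22 → value 13×114/22 = 67.3636, running total 178.36
Total 178.36.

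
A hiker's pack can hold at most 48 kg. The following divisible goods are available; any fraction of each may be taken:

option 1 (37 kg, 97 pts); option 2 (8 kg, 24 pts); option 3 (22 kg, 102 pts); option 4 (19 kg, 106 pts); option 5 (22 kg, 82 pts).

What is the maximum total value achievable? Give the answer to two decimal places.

Take in order of value per unit:
- option 4 (106/19 per unit): all 19 → value 106, running total 106.00
- option 3 (102/22 per unit): all 22 → value 102, running total 208.00
- option 5 (82/22 per unit): 7 of 22 → value 7×82/22 = 26.0909, running total 234.09
Total 234.09.

234.09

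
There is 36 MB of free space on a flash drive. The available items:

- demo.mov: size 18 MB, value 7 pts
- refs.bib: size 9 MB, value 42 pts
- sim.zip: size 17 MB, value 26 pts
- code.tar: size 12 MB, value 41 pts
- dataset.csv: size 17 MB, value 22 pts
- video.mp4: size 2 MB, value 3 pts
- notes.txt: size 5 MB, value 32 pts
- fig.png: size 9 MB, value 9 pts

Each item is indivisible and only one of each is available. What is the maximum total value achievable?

This is a 0/1 knapsack; check combinations near the capacity.
- refs.bib+code.tar+notes.txt+fig.png: size 9+12+5+9=35, value 42+41+32+9=124
- refs.bib+code.tar+video.mp4+notes.txt: size 9+12+2+5=28, value 42+41+3+32=118
- refs.bib+code.tar+notes.txt: size 9+12+5=26, value 42+41+32=115
- refs.bib+sim.zip+video.mp4+notes.txt: size 9+17+2+5=33, value 42+26+3+32=103
- sim.zip+code.tar+video.mp4+notes.txt: size 17+12+2+5=36, value 26+41+3+32=102
Best: 124 pts.

124 pts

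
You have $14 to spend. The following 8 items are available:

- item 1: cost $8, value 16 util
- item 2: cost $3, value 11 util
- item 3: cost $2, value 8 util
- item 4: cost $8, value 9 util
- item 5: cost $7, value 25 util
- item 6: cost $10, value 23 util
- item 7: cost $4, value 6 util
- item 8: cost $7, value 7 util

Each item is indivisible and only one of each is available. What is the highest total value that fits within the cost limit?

Check high-value combinations within $14:
- item 2+item 3+item 5: cost 3+2+7=12, value 11+8+25=44
- item 2+item 5+item 7: cost 3+7+4=14, value 11+25+6=42
- item 3+item 5+item 7: cost 2+7+4=13, value 8+25+6=39
- item 2+item 5: cost 3+7=10, value 11+25=36
- item 1+item 2+item 3: cost 8+3+2=13, value 16+11+8=35
Best: 44 util.

44 util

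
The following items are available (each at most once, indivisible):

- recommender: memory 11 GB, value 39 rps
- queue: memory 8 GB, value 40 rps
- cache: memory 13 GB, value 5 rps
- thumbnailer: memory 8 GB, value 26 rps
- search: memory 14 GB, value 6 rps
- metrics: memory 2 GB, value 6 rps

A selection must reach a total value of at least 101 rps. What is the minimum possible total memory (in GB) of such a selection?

Subsets with value ≥ 101, sorted by total memory:
- recommender+queue+thumbnailer: memory 27, value 105
- recommender+queue+thumbnailer+metrics: memory 29, value 111
- recommender+queue+cache+thumbnailer: memory 40, value 110
- recommender+queue+thumbnailer+search: memory 41, value 111
Minimum memory: 27 GB.

27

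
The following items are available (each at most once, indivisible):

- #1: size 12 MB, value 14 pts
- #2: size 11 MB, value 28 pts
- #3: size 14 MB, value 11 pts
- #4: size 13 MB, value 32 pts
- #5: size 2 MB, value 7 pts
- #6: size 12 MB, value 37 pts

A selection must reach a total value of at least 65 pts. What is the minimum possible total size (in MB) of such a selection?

Subsets with value ≥ 65, sorted by total size:
- #2+#6: size 23, value 65
- #2+#5+#6: size 25, value 72
Minimum size: 23 MB.

23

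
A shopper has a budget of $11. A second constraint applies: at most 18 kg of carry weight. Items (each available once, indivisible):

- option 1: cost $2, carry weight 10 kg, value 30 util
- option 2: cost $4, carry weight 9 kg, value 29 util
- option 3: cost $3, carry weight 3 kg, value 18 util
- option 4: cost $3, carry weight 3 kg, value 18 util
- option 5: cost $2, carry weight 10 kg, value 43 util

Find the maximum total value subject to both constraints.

79 util

Feasible sets respecting both limits:
- option 3+option 4+option 5: cost 8, carry weight 16, value 79
- option 1+option 3+option 4: cost 8, carry weight 16, value 66
- option 2+option 3+option 4: cost 10, carry weight 15, value 65
Best: 79 util.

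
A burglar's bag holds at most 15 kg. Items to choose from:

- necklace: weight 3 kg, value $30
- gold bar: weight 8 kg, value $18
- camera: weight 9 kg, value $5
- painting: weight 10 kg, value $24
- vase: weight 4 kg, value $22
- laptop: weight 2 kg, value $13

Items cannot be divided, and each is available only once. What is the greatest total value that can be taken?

Check high-value combinations within 15 kg:
- necklace+gold bar+vase: weight 3+8+4=15, value 30+18+22=70
- necklace+painting+laptop: weight 3+10+2=15, value 30+24+13=67
- necklace+vase+laptop: weight 3+4+2=9, value 30+22+13=65
- necklace+gold bar+laptop: weight 3+8+2=13, value 30+18+13=61
Best: $70.

$70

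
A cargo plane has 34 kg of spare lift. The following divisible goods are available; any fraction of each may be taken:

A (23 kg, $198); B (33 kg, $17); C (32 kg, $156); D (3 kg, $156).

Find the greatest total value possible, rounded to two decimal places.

393.00

Take in order of value per unit:
- D (156/3 per unit): all 3 → value 156, running total 156.00
- A (198/23 per unit): all 23 → value 198, running total 354.00
- C (156/32 per unit): 8 of 32 → value 8×156/32 = 39.0000, running total 393.00
Total 393.00.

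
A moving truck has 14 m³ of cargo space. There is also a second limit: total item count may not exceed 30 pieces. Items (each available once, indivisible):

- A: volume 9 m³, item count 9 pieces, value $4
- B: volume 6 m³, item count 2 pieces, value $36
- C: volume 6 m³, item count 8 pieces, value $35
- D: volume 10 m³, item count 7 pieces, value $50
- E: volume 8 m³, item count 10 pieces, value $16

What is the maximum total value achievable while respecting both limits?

Feasible sets respecting both limits:
- B+C: volume 12, item count 10, value 71
- B+E: volume 14, item count 12, value 52
- C+E: volume 14, item count 18, value 51
Best: $71.

$71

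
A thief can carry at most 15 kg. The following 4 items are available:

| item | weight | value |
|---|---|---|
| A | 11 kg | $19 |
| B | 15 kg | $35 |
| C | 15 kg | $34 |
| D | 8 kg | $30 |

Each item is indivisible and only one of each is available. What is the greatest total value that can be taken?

$35

Check high-value combinations within 15 kg:
- B: weight 15, value 35
- C: weight 15, value 34
- D: weight 8, value 30
- A: weight 11, value 19
Best: $35.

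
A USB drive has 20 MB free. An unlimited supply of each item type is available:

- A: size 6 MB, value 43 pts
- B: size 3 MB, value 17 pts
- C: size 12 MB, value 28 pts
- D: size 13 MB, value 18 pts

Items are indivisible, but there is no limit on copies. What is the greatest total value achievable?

Best value-per-unit is A at 43/6, and filling with it alone uses size 3×6=18. No mix of the others beats 3×43 = 129.

129 pts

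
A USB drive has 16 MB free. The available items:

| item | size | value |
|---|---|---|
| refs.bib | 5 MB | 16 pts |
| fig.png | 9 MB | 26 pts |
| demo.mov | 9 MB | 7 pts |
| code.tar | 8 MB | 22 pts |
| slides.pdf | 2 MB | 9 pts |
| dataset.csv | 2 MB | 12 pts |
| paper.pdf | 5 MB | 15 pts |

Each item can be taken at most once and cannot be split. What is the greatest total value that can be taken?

Check high-value combinations within 16 MB:
- refs.bib+fig.png+dataset.csv: size 5+9+2=16, value 16+26+12=54
- fig.png+dataset.csv+paper.pdf: size 9+2+5=16, value 26+12+15=53
- refs.bib+slides.pdf+dataset.csv+paper.pdf: size 5+2+2+5=14, value 16+9+12+15=52
- refs.bib+fig.png+slides.pdf: size 5+9+2=16, value 16+26+9=51
- refs.bib+code.tar+dataset.csv: size 5+8+2=15, value 16+22+12=50
Best: 54 pts.

54 pts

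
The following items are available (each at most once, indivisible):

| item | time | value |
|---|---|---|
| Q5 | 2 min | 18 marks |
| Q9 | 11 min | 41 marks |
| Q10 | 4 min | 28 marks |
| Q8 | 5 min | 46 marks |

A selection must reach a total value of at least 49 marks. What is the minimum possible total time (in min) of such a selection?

Subsets with value ≥ 49, sorted by total time:
- Q5+Q8: time 7, value 64
- Q10+Q8: time 9, value 74
- Q5+Q10+Q8: time 11, value 92
- Q5+Q9: time 13, value 59
Minimum time: 7 min.

7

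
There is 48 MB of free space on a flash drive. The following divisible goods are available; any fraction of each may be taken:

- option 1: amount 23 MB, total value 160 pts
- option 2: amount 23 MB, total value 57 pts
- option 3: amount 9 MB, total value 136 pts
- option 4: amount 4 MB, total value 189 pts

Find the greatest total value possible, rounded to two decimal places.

Take in order of value per unit:
- option 4 (189/4 per unit): all 4 → value 189, running total 189.00
- option 3 (136/9 per unit): all 9 → value 136, running total 325.00
- option 1 (160/23 per unit): all 23 → value 160, running total 485.00
- option 2 (57/23 per unit): 12 of 23 → value 12×57/23 = 29.7391, running total 514.74
Total 514.74.

514.74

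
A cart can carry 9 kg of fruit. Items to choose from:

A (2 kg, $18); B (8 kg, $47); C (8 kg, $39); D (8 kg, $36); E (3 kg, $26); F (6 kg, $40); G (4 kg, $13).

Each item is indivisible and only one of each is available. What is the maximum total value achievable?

Check high-value combinations within 9 kg:
- E+F: weight 3+6=9, value 26+40=66
- A+F: weight 2+6=8, value 18+40=58
- A+E+G: weight 2+3+4=9, value 18+26+13=57
Best: $66.

$66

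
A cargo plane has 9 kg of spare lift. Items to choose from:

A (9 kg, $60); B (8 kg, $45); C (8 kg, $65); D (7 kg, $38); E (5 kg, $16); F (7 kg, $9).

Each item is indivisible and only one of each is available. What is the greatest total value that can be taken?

$65

Check high-value combinations within 9 kg:
- C: weight 8, value 65
- A: weight 9, value 60
- B: weight 8, value 45
- D: weight 7, value 38
- E: weight 5, value 16
Best: $65.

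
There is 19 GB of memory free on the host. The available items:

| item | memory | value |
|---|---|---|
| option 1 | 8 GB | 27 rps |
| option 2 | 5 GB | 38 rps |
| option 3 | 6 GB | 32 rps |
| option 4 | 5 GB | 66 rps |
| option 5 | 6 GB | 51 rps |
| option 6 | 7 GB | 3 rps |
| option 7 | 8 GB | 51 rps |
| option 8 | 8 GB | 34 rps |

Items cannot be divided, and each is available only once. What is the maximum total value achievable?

168 rps

Check high-value combinations within 19 GB:
- option 4+option 5+option 7: memory 5+6+8=19, value 66+51+51=168
- option 2+option 4+option 5: memory 5+5+6=16, value 38+66+51=155
- option 2+option 4+option 7: memory 5+5+8=18, value 38+66+51=155
- option 4+option 5+option 8: memory 5+6+8=19, value 66+51+34=151
Best: 168 rps.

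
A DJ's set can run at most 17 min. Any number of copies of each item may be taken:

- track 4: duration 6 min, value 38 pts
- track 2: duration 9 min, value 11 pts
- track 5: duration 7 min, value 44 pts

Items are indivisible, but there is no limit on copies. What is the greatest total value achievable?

88 pts

Best value-per-unit is track 4 at 38/6; filling with it alone gives 2×38 = 76.
Optimal mix: 2×track 5 → duration 14, value 88.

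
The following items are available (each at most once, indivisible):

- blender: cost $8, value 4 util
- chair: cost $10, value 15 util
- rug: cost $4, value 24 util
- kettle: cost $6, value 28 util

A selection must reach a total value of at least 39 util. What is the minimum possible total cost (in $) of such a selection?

10

Subsets with value ≥ 39, sorted by total cost:
- rug+kettle: cost 10, value 52
- chair+rug: cost 14, value 39
Minimum cost: 10 $.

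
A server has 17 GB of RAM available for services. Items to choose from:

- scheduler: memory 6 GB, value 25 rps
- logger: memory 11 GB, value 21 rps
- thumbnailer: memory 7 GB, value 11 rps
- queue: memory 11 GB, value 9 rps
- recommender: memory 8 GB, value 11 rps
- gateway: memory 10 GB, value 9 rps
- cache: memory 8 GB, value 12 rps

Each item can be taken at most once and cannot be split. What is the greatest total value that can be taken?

46 rps

This is a 0/1 knapsack; check combinations near the capacity.
- scheduler+logger: memory 6+11=17, value 25+21=46
- scheduler+cache: memory 6+8=14, value 25+12=37
- scheduler+thumbnailer: memory 6+7=13, value 25+11=36
- scheduler+recommender: memory 6+8=14, value 25+11=36
- scheduler+gateway: memory 6+10=16, value 25+9=34
Best: 46 rps.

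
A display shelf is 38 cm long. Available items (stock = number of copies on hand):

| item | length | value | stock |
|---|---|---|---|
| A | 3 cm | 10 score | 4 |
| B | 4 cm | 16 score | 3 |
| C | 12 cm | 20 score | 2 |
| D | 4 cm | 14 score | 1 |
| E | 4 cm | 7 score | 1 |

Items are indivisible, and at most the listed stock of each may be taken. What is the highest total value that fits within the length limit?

Top feasible selections:
- 3×A + 3×B + 1×C + 1×D: length 37, value 112
- 4×A + 3×B + 1×D + 1×E: length 32, value 109
Best: 112 score.

112 score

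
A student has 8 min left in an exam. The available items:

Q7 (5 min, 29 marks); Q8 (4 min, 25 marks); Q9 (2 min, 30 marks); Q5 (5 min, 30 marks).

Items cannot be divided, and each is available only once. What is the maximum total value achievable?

60 marks

This is a 0/1 knapsack; check combinations near the capacity.
- Q9+Q5: time 2+5=7, value 30+30=60
- Q7+Q9: time 5+2=7, value 29+30=59
- Q8+Q9: time 4+2=6, value 25+30=55
- Q9: time 2, value 30
- Q5: time 5, value 30
Best: 60 marks.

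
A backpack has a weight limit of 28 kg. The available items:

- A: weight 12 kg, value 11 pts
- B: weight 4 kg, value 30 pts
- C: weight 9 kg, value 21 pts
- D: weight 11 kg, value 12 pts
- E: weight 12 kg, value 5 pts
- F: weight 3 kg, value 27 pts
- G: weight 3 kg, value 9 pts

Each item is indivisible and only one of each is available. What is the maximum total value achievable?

Check high-value combinations within 28 kg:
- B+C+D+F: weight 4+9+11+3=27, value 30+21+12+27=90
- A+B+C+F: weight 12+4+9+3=28, value 11+30+21+27=89
- B+C+F+G: weight 4+9+3+3=19, value 30+21+27+9=87
Best: 90 pts.

90 pts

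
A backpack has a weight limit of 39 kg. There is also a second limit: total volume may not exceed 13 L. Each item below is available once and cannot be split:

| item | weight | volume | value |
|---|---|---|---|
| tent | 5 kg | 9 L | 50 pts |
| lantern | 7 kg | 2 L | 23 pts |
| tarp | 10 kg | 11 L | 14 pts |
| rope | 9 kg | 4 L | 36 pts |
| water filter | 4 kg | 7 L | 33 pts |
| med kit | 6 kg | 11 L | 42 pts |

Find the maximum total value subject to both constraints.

92 pts

Feasible sets respecting both limits:
- lantern+rope+water filter: weight 20, volume 13, value 92
- tent+rope: weight 14, volume 13, value 86
- tent+lantern: weight 12, volume 11, value 73
- rope+water filter: weight 13, volume 11, value 69
Best: 92 pts.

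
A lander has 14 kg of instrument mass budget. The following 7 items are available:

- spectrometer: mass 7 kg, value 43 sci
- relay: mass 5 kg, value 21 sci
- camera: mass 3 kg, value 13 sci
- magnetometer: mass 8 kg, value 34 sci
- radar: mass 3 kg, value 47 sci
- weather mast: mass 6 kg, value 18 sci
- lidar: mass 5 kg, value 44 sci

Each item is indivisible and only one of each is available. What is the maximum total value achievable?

This is a 0/1 knapsack; check combinations near the capacity.
- relay+radar+lidar: mass 5+3+5=13, value 21+47+44=112
- radar+weather mast+lidar: mass 3+6+5=14, value 47+18+44=109
- camera+radar+lidar: mass 3+3+5=11, value 13+47+44=104
- spectrometer+camera+radar: mass 7+3+3=13, value 43+13+47=103
- camera+magnetometer+radar: mass 3+8+3=14, value 13+34+47=94
Best: 112 sci.

112 sci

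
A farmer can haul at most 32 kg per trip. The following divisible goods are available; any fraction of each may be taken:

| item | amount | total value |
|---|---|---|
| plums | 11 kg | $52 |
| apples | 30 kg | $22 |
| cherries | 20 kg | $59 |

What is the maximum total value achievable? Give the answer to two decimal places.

Take in order of value per unit:
- plums (52/11 per unit): all 11 → value 52, running total 52.00
- cherries (59/20 per unit): all 20 → value 59, running total 111.00
- apples (22/30 per unit): 1 of 30 → value 1×22/30 = 0.7333, running total 111.73
Total 111.73.

111.73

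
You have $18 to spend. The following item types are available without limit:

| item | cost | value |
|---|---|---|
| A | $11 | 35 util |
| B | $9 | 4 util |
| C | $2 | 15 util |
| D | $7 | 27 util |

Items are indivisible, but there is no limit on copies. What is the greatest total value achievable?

Best value-per-unit is C at 15/2, and filling with it alone uses cost 9×2=18. No mix of the others beats 9×15 = 135.

135 util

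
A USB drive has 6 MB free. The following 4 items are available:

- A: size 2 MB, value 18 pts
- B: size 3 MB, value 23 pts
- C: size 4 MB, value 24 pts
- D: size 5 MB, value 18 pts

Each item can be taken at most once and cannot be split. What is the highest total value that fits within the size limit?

Check high-value combinations within 6 MB:
- A+C: size 2+4=6, value 18+24=42
- A+B: size 2+3=5, value 18+23=41
- C: size 4, value 24
- B: size 3, value 23
- A: size 2, value 18
Best: 42 pts.

42 pts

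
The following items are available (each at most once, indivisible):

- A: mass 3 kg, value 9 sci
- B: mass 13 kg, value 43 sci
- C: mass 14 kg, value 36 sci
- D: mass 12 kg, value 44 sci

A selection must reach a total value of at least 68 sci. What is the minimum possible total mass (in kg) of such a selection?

Subsets with value ≥ 68, sorted by total mass:
- B+D: mass 25, value 87
- C+D: mass 26, value 80
Minimum mass: 25 kg.

25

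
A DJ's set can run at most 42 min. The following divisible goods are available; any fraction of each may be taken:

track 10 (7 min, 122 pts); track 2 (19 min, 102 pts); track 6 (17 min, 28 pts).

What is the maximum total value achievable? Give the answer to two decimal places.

250.35

Take in order of value per unit:
- track 10 (122/7 per unit): all 7 → value 122, running total 122.00
- track 2 (102/19 per unit): all 19 → value 102, running total 224.00
- track 6 (28/17 per unit): 16 of 17 → value 16×28/17 = 26.3529, running total 250.35
Total 250.35.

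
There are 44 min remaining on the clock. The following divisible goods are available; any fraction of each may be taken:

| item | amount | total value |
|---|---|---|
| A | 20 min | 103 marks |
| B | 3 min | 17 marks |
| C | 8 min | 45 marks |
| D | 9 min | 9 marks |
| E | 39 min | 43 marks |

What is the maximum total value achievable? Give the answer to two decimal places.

Take in order of value per unit:
- B (17/3 per unit): all 3 → value 17, running total 17.00
- C (45/8 per unit): all 8 → value 45, running total 62.00
- A (103/20 per unit): all 20 → value 103, running total 165.00
- E (43/39 per unit): 13 of 39 → value 13×43/39 = 14.3333, running total 179.33
Total 179.33.

179.33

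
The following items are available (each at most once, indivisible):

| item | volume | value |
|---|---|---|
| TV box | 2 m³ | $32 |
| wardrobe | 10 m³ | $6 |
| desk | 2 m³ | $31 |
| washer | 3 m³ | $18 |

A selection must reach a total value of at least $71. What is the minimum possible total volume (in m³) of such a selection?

7

Subsets with value ≥ 71, sorted by total volume:
- TV box+desk+washer: volume 7, value 81
- TV box+wardrobe+desk+washer: volume 17, value 87
Minimum volume: 7 m³.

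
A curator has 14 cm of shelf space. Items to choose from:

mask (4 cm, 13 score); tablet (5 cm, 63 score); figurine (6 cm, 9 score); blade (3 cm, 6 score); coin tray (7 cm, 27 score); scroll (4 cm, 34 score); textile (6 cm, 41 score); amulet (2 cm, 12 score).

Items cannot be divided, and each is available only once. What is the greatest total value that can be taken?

Check high-value combinations within 14 cm:
- tablet+textile+amulet: length 5+6+2=13, value 63+41+12=116
- tablet+blade+scroll+amulet: length 5+3+4+2=14, value 63+6+34+12=115
- mask+tablet+scroll: length 4+5+4=13, value 13+63+34=110
- tablet+blade+textile: length 5+3+6=14, value 63+6+41=110
Best: 116 score.

116 score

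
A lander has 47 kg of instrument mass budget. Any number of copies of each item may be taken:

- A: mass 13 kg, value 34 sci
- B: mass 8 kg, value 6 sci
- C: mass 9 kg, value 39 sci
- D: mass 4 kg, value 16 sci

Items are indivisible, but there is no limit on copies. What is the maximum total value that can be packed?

Best value-per-unit is C at 39/9; filling with it alone gives 5×39 = 195.
Optimal mix: 3×C + 5×D → mass 47, value 197.

197 sci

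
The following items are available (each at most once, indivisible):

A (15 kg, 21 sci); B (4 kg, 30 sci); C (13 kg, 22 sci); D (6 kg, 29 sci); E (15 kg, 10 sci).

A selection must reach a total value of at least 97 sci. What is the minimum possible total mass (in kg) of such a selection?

38

Subsets with value ≥ 97, sorted by total mass:
- A+B+C+D: mass 38, value 102
- A+B+C+D+E: mass 53, value 112
Minimum mass: 38 kg.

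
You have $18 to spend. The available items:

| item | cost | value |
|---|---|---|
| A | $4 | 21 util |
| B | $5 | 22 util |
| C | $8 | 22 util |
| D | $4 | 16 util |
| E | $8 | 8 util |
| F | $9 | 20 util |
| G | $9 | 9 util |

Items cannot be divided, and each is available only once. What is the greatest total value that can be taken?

This is a 0/1 knapsack; check combinations near the capacity.
- A+B+C: cost 4+5+8=17, value 21+22+22=65
- A+B+F: cost 4+5+9=18, value 21+22+20=63
- B+C+D: cost 5+8+4=17, value 22+22+16=60
- A+B+D: cost 4+5+4=13, value 21+22+16=59
Best: 65 util.

65 util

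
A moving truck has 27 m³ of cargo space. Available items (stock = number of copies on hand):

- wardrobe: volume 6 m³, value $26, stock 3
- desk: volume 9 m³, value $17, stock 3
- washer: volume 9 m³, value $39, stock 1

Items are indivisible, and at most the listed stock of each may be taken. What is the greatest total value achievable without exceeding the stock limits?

Top feasible selections:
- 3×wardrobe + 1×washer: volume 27, value 117
- 3×wardrobe + 1×desk: volume 27, value 95
Best: $117.

$117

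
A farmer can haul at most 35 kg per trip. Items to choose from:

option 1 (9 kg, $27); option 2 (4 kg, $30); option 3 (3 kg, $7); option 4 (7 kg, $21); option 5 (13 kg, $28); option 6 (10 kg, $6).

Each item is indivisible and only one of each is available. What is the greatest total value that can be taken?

$106

This is a 0/1 knapsack; check combinations near the capacity.
- option 1+option 2+option 4+option 5: weight 9+4+7+13=33, value 27+30+21+28=106
- option 1+option 2+option 3+option 5: weight 9+4+3+13=29, value 27+30+7+28=92
- option 1+option 2+option 3+option 4+option 6: weight 9+4+3+7+10=33, value 27+30+7+21+6=91
Best: $106.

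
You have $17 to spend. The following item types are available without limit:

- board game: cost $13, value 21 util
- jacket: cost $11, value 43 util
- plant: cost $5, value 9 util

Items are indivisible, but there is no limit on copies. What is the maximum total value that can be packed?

Best value-per-unit is jacket at 43/11; filling with it alone gives 1×43 = 43.
Optimal mix: 1×jacket + 1×plant → cost 16, value 52.

52 util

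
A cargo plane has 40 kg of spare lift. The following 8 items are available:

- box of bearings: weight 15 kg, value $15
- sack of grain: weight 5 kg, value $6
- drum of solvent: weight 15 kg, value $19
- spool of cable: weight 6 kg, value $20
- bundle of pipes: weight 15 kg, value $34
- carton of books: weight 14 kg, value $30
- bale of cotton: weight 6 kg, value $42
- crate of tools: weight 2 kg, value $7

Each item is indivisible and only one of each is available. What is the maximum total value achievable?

$113

Check high-value combinations within 40 kg:
- bundle of pipes+carton of books+bale of cotton+crate of tools: weight 15+14+6+2=37, value 34+30+42+7=113
- sack of grain+bundle of pipes+carton of books+bale of cotton: weight 5+15+14+6=40, value 6+34+30+42=112
- sack of grain+spool of cable+bundle of pipes+bale of cotton+crate of tools: weight 5+6+15+6+2=34, value 6+20+34+42+7=109
Best: $113.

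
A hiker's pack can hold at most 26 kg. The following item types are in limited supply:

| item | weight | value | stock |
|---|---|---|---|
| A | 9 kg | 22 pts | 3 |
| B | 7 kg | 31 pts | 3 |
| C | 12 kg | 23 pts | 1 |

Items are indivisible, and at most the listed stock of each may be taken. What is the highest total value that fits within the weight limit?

93 pts

Top feasible selections:
- 3×B: weight 21, value 93
- 2×B + 1×C: weight 26, value 85
- 1×A + 2×B: weight 23, value 84
- 2×A + 1×B: weight 25, value 75
Best: 93 pts.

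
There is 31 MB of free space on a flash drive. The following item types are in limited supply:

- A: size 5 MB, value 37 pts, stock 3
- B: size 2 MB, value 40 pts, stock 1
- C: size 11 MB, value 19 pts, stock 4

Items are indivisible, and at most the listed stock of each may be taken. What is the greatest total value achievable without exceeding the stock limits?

170 pts

Top feasible selections:
- 3×A + 1×B + 1×C: size 28, value 170
- 3×A + 1×B: size 17, value 151
Best: 170 pts.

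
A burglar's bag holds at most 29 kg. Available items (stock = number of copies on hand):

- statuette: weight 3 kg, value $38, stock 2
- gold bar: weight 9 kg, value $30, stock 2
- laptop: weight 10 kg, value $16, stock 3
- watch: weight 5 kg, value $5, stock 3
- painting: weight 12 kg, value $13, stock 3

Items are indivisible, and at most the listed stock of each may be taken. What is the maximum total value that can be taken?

$141

Best selections within weight 29 and stock limits:
- 2×statuette + 2×gold bar + 1×watch: weight 29, value 141
- 2×statuette + 2×gold bar: weight 24, value 136
- 2×statuette + 1×gold bar + 1×laptop: weight 25, value 122
Best: $141.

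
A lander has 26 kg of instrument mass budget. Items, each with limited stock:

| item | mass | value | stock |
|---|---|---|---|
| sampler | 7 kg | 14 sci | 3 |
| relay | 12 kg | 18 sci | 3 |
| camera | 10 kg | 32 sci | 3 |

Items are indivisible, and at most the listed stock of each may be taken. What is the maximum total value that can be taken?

64 sci

Best selections within mass 26 and stock limits:
- 2×camera: mass 20, value 64
- 2×sampler + 1×camera: mass 24, value 60
- 1×relay + 1×camera: mass 22, value 50
- 1×sampler + 1×camera: mass 17, value 46
Best: 64 sci.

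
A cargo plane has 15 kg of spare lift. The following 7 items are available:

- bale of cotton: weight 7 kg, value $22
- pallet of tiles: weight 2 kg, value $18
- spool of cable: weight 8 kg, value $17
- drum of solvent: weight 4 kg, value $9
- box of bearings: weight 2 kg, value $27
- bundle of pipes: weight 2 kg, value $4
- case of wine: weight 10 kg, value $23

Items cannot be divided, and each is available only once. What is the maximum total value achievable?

Check high-value combinations within 15 kg:
- bale of cotton+pallet of tiles+drum of solvent+box of bearings: weight 7+2+4+2=15, value 22+18+9+27=76
- bale of cotton+pallet of tiles+box of bearings+bundle of pipes: weight 7+2+2+2=13, value 22+18+27+4=71
- pallet of tiles+box of bearings+case of wine: weight 2+2+10=14, value 18+27+23=68
Best: $76.

$76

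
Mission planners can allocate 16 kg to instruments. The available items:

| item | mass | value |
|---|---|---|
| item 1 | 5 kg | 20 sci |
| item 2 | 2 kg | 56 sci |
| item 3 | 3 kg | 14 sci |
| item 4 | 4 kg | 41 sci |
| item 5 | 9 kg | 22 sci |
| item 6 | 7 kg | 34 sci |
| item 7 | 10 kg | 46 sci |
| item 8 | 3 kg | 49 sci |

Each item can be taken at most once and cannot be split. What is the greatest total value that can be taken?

180 sci

Check high-value combinations within 16 kg:
- item 2+item 4+item 6+item 8: mass 2+4+7+3=16, value 56+41+34+49=180
- item 1+item 2+item 4+item 8: mass 5+2+4+3=14, value 20+56+41+49=166
- item 2+item 3+item 4+item 8: mass 2+3+4+3=12, value 56+14+41+49=160
Best: 180 sci.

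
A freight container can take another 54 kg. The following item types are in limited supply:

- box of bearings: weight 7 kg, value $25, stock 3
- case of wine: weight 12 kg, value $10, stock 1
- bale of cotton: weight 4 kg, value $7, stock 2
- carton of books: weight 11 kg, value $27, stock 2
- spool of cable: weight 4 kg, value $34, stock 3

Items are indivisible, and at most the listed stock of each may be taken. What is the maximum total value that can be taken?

$218

Best selections within weight 54 and stock limits:
- 3×box of bearings + 2×bale of cotton + 1×carton of books + 3×spool of cable: weight 52, value 218
- 2×box of bearings + 1×bale of cotton + 2×carton of books + 3×spool of cable: weight 52, value 213
- 3×box of bearings + 1×bale of cotton + 1×carton of books + 3×spool of cable: weight 48, value 211
- 2×box of bearings + 2×carton of books + 3×spool of cable: weight 48, value 206
Best: $218.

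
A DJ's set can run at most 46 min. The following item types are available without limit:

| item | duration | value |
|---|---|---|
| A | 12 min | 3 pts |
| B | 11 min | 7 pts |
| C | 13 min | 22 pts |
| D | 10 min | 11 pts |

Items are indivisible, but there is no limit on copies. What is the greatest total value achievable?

66 pts

Best value-per-unit is C at 22/13, and filling with it alone uses duration 3×13=39. No mix of the others beats 3×22 = 66.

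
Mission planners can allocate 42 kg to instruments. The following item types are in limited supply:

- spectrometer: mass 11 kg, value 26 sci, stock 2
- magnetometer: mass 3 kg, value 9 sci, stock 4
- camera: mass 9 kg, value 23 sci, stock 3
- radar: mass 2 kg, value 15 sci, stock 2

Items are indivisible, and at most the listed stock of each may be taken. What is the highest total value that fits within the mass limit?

129 sci

Best selections within mass 42 and stock limits:
- 1×spectrometer + 3×magnetometer + 2×camera + 2×radar: mass 42, value 129
- 3×magnetometer + 3×camera + 2×radar: mass 40, value 126
Best: 129 sci.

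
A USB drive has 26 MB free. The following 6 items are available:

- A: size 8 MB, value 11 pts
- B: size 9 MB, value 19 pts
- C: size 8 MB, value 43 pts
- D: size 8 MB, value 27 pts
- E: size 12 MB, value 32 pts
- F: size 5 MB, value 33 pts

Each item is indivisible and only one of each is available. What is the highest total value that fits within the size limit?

108 pts

Check high-value combinations within 26 MB:
- C+E+F: size 8+12+5=25, value 43+32+33=108
- C+D+F: size 8+8+5=21, value 43+27+33=103
- B+C+F: size 9+8+5=22, value 19+43+33=95
- D+E+F: size 8+12+5=25, value 27+32+33=92
Best: 108 pts.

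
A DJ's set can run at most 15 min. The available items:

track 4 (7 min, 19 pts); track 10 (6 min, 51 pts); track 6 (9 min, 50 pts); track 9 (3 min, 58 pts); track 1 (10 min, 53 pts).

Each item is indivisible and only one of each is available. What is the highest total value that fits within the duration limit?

111 pts

This is a 0/1 knapsack; check combinations near the capacity.
- track 9+track 1: duration 3+10=13, value 58+53=111
- track 10+track 9: duration 6+3=9, value 51+58=109
- track 6+track 9: duration 9+3=12, value 50+58=108
- track 10+track 6: duration 6+9=15, value 51+50=101
Best: 111 pts.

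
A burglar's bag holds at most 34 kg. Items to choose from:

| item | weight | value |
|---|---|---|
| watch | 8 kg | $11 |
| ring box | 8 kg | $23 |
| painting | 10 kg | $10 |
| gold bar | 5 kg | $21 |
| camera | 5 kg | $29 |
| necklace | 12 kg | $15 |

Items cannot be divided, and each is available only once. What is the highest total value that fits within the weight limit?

Check high-value combinations within 34 kg:
- ring box+gold bar+camera+necklace: weight 8+5+5+12=30, value 23+21+29+15=88
- watch+ring box+gold bar+camera: weight 8+8+5+5=26, value 11+23+21+29=84
- ring box+painting+gold bar+camera: weight 8+10+5+5=28, value 23+10+21+29=83
- watch+ring box+camera+necklace: weight 8+8+5+12=33, value 11+23+29+15=78
- watch+gold bar+camera+necklace: weight 8+5+5+12=30, value 11+21+29+15=76
Best: $88.

$88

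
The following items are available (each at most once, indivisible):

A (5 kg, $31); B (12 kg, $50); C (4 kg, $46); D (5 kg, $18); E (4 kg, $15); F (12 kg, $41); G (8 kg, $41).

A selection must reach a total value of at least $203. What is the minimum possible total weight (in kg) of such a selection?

41

Subsets with value ≥ 203, sorted by total weight:
- A+B+C+F+G: weight 41, value 209
- A+B+C+E+F+G: weight 45, value 224
Minimum weight: 41 kg.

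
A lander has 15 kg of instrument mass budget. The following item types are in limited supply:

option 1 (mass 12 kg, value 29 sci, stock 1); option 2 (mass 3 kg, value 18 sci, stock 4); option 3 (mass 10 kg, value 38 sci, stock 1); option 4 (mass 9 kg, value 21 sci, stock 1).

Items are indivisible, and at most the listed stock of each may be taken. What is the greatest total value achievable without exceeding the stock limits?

Top feasible selections:
- 4×option 2: mass 12, value 72
- 2×option 2 + 1×option 4: mass 15, value 57
- 1×option 2 + 1×option 3: mass 13, value 56
- 3×option 2: mass 9, value 54
Best: 72 sci.

72 sci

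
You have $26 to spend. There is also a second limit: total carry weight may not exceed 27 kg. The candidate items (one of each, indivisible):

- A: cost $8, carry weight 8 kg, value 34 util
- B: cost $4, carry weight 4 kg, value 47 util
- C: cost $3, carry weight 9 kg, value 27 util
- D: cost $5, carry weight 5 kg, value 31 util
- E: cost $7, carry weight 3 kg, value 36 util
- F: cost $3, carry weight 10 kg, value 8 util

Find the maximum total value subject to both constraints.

Feasible sets respecting both limits:
- A+B+D+E: cost 24, carry weight 20, value 148
- A+B+C+E: cost 22, carry weight 24, value 144
- B+C+D+E: cost 19, carry weight 21, value 141
Best: 148 util.

148 util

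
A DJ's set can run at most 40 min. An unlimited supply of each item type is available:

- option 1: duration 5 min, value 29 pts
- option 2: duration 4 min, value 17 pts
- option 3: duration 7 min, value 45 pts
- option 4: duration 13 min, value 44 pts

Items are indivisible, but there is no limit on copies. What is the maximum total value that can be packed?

254 pts

Best value-per-unit is option 3 at 45/7; filling with it alone gives 5×45 = 225.
Optimal mix: 1×option 1 + 5×option 3 → duration 40, value 254.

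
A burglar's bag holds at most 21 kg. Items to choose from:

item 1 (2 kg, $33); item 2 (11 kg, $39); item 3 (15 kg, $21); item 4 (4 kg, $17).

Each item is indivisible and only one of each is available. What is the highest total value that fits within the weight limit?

This is a 0/1 knapsack; check combinations near the capacity.
- item 1+item 2+item 4: weight 2+11+4=17, value 33+39+17=89
- item 1+item 2: weight 2+11=13, value 33+39=72
- item 1+item 3+item 4: weight 2+15+4=21, value 33+21+17=71
Best: $89.

$89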